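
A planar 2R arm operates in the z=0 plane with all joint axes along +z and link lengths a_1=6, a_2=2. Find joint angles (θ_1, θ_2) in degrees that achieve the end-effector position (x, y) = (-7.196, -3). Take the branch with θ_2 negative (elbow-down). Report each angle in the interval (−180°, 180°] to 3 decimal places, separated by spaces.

-149.997 -30.010

cos θ_2 = (60.7824−6²−2²)/(2·6·2) = 0.8659; θ_2 = -30.0105° (elbow-down)
β = atan2(-3.0000,-7.1960) = -157.3688°; ψ = atan2(-1.0003,7.7319) = -7.3717°
θ_1 = β − ψ = -149.9971°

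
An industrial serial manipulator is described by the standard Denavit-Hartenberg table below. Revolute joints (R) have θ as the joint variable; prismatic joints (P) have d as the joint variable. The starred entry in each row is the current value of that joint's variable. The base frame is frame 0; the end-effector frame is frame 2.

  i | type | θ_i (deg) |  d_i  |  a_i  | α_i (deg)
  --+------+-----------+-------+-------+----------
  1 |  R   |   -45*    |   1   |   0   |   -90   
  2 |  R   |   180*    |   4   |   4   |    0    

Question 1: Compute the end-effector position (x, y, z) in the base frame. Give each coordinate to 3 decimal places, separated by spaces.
-0.000 5.657 1.000

after link 1: o_1 = (0.0000, 0.0000, 1.0000)
after link 2: o_2 = (-0.0000, 5.6569, 1.0000)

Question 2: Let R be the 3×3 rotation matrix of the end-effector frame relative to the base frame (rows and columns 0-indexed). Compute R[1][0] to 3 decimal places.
End-effector x-axis (col 0 of R) = (-0.7071,0.7071,-0.0000)
R[1][0] = 0.7071

0.707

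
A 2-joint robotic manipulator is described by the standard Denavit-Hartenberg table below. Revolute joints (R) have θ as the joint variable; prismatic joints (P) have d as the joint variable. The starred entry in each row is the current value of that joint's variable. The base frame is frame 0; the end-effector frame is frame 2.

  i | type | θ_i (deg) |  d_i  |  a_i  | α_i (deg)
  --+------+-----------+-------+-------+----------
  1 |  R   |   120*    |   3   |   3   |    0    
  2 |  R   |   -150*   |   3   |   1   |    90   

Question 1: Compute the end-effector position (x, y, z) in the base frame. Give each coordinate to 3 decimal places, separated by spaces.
-0.634 2.098 6.000

after link 1: o_1 = (-1.5000, 2.5981, 3.0000)
after link 2: o_2 = (-0.6340, 2.0981, 6.0000)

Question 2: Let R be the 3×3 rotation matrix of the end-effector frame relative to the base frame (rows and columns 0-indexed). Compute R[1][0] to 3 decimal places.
End-effector x-axis (col 0 of R) = (0.8660,-0.5000,0.0000)
R[1][0] = -0.5000

-0.500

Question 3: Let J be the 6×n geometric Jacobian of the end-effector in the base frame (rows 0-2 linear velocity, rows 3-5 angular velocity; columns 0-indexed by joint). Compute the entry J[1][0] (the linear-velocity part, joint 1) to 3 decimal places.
-0.634

axis z_0 = ẑ; lever o_n−o_0 = (-0.6340,2.0981,6.0000)
cross product → J_v[:, 0] = (-2.0981,-0.6340,0.0000)
J_ω[:, 0] = z_0
entry J[1][0] = -0.6340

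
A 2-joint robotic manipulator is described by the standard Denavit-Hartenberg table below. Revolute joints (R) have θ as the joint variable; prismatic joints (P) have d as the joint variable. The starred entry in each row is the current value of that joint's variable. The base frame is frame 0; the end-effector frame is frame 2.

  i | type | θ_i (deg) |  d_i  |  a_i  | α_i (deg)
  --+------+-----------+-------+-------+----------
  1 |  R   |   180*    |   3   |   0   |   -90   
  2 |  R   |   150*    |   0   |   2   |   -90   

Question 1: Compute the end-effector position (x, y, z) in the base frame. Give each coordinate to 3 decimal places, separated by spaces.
1.732 -0.000 2.000

after link 1: o_1 = (0.0000, 0.0000, 3.0000)
after link 2: o_2 = (1.7321, -0.0000, 2.0000)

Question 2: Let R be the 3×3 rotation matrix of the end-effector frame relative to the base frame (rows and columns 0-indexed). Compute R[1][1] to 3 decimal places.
End-effector y-axis (col 1 of R) = (0.0000,1.0000,-0.0000)
R[1][1] = 1.0000

1.000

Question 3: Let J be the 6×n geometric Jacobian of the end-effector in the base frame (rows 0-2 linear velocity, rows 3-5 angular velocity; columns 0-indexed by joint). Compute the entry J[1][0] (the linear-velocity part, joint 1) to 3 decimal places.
axis z_0 = ẑ; lever o_n−o_0 = (1.7321,-0.0000,2.0000)
cross product → J_v[:, 0] = (0.0000,1.7321,-0.0000)
J_ω[:, 0] = z_0
entry J[1][0] = 1.7321

1.732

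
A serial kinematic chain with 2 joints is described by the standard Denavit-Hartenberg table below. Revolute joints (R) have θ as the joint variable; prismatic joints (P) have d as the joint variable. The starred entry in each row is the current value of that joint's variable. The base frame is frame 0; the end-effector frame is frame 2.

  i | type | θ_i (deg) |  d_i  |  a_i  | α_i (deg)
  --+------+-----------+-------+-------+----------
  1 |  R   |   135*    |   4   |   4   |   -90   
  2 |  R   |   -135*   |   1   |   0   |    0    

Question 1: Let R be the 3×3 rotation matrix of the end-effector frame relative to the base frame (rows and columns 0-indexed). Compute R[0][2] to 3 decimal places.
-0.707

End-effector z-axis (col 2 of R) = (-0.7071,-0.7071,0.0000)
R[0][2] = -0.7071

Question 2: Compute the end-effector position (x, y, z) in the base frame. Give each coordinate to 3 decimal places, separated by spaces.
after link 1: o_1 = (-2.8284, 2.8284, 4.0000)
after link 2: o_2 = (-3.5355, 2.1213, 4.0000)

-3.536 2.121 4.000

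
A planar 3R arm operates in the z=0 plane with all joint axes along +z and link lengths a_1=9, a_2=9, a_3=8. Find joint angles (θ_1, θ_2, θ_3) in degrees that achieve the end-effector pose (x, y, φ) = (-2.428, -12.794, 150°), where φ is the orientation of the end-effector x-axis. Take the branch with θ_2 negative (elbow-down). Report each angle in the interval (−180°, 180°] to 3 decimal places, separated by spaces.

-59.997 -30.004 -119.999

wrist centre = target − a_3·(cos φ, sin φ) = (4.5002, -16.7940)
cos θ_2 = (302.2903−9²−9²)/(2·9·9) = 0.8660; θ_2 = -30.0041° (elbow-down)
β = atan2(-16.7940,4.5002) = -74.9992°; ψ = atan2(-4.5006,16.7939) = -15.0021°
θ_1 = β − ψ = -59.9971°
θ_3 = φ − θ_1 − θ_2 = -119.9988° (wrapped to (-180°,180°])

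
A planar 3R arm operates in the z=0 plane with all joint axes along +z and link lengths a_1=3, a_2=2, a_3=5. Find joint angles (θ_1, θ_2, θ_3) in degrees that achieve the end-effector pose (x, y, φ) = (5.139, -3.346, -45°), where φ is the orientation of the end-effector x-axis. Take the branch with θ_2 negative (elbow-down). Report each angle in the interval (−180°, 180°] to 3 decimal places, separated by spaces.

45.000 -150.006 60.006

wrist centre = target − a_3·(cos φ, sin φ) = (1.6035, 0.1895)
cos θ_2 = (2.6070−3²−2²)/(2·3·2) = -0.8661; θ_2 = -150.0064° (elbow-down)
β = atan2(0.1895,1.6035) = 6.7412°; ψ = atan2(-0.9998,1.2678) = -38.2590°
θ_1 = β − ψ = 45.0003°
θ_3 = φ − θ_1 − θ_2 = 60.0061° (wrapped to (-180°,180°])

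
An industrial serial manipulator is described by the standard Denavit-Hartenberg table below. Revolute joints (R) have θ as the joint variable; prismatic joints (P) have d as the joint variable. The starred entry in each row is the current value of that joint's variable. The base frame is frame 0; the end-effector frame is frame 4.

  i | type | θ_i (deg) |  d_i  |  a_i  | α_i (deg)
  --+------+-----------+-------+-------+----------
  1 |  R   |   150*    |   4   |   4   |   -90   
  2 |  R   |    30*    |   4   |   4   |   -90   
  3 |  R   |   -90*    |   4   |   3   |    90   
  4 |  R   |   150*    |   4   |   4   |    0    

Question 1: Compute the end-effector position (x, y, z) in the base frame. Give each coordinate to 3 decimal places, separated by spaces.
-2.634 -2.562 -1.196

after link 1: o_1 = (-3.4641, 2.0000, 4.0000)
after link 2: o_2 = (-8.4641, 0.2679, 2.0000)
after link 3: o_3 = (-8.2321, -3.3301, -1.4641)
after link 4: o_4 = (-2.6340, -2.5622, -1.1962)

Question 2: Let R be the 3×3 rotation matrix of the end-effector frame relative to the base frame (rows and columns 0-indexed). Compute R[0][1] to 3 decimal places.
-0.125

End-effector y-axis (col 1 of R) = (-0.1250,0.6495,0.7500)
R[0][1] = -0.1250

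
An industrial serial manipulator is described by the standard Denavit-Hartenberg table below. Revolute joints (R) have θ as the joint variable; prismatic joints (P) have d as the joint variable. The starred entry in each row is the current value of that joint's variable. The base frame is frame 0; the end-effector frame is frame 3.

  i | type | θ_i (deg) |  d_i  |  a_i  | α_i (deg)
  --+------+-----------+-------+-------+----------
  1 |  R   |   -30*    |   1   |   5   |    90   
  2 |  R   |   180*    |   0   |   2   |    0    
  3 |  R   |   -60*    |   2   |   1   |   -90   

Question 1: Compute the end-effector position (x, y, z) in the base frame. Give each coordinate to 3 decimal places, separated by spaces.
after link 1: o_1 = (4.3301, -2.5000, 1.0000)
after link 2: o_2 = (2.5981, -1.5000, 1.0000)
after link 3: o_3 = (1.1651, -2.9821, 1.8660)

1.165 -2.982 1.866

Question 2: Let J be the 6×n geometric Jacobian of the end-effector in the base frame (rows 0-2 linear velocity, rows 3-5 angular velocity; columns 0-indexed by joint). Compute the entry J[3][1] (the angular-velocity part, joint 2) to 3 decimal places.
axis z_1 = (-0.5000,-0.8660,0.0000); lever o_n−o_1 = (-3.1651,-0.4821,0.8660)
cross product → J_v[:, 1] = (-0.7500,0.4330,-2.5000)
J_ω[:, 1] = z_1
entry J[3][1] = -0.5000

-0.500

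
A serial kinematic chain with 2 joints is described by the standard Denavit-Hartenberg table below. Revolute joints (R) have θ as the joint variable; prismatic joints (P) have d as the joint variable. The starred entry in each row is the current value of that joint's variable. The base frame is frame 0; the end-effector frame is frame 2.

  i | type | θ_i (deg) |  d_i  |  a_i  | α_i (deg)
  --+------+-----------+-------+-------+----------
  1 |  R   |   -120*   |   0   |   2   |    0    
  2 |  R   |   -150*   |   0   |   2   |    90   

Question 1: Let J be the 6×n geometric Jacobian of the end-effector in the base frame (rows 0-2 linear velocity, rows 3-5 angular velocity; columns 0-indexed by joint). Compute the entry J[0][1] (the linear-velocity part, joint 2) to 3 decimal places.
-2.000

axis z_1 = (0.0000,0.0000,1.0000); lever o_n−o_1 = (-0.0000,2.0000,0.0000)
cross product → J_v[:, 1] = (-2.0000,-0.0000,0.0000)
J_ω[:, 1] = z_1
entry J[0][1] = -2.0000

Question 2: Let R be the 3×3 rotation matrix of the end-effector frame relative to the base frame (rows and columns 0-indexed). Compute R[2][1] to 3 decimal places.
1.000

End-effector y-axis (col 1 of R) = (-0.0000,-0.0000,1.0000)
R[2][1] = 1.0000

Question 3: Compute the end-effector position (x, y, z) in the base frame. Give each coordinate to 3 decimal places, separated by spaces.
-1.000 0.268 0.000

after link 1: o_1 = (-1.0000, -1.7321, 0.0000)
after link 2: o_2 = (-1.0000, 0.2679, 0.0000)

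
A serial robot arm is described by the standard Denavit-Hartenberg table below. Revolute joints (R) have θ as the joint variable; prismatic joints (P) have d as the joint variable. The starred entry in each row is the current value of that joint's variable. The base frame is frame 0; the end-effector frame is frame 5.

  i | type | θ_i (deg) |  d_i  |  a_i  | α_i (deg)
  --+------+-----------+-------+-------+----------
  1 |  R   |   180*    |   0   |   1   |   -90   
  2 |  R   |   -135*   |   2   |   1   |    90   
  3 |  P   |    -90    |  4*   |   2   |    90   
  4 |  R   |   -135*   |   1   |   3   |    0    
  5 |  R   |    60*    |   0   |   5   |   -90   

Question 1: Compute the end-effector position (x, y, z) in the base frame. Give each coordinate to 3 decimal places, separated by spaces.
after link 1: o_1 = (-1.0000, 0.0000, 0.0000)
after link 2: o_2 = (-0.2929, -2.0000, 0.7071)
after link 3: o_3 = (2.5355, -0.0000, -2.1213)
after link 4: o_4 = (0.3284, -2.1213, -1.3284)
after link 5: o_5 = (-3.0866, -0.8272, 2.0866)

-3.087 -0.827 2.087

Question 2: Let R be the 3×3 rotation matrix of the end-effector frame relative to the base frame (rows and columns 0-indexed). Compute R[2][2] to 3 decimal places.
End-effector z-axis (col 2 of R) = (0.1830,0.9659,-0.1830)
R[2][2] = -0.1830

-0.183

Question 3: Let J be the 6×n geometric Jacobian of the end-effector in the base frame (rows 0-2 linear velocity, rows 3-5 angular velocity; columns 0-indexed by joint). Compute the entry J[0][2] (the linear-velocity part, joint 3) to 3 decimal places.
prismatic axis z_2 = (0.7071,-0.0000,-0.7071)
J_v[:, 2] = z_2; J_ω[:, 2] = (0,0,0)
entry J[0][2] = 0.7071

0.707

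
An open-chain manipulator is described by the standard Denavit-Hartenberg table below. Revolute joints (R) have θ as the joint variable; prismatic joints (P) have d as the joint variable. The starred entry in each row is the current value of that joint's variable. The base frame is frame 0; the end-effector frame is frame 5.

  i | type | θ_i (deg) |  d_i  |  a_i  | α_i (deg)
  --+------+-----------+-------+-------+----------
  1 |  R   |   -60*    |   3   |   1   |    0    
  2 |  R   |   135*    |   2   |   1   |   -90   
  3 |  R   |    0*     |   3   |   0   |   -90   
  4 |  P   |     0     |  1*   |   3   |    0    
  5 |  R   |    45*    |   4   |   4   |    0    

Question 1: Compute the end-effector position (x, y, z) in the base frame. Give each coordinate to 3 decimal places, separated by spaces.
after link 1: o_1 = (0.5000, -0.8660, 3.0000)
after link 2: o_2 = (0.7588, 0.0999, 5.0000)
after link 3: o_3 = (-2.1390, 0.8764, 5.0000)
after link 4: o_4 = (-1.3625, 3.7741, 4.0000)
after link 5: o_5 = (2.1016, 5.7741, -0.0000)

2.102 5.774 -0.000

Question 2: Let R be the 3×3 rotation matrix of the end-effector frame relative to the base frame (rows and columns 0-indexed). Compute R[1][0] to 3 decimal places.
End-effector x-axis (col 0 of R) = (0.8660,0.5000,-0.0000)
R[1][0] = 0.5000

0.500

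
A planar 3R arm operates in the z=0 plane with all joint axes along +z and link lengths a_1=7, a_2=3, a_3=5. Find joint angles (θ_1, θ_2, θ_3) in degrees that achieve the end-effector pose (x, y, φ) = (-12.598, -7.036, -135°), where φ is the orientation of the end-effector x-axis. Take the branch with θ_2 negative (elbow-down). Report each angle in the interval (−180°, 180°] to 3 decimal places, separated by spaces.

-150.005 -29.977 44.982

wrist centre = target − a_3·(cos φ, sin φ) = (-9.0625, -3.5005)
cos θ_2 = (94.3816−7²−3²)/(2·7·3) = 0.8662; θ_2 = -29.9768° (elbow-down)
β = atan2(-3.5005,-9.0625) = -158.8805°; ψ = atan2(-1.4989,9.5987) = -8.8757°
θ_1 = β − ψ = -150.0047°
θ_3 = φ − θ_1 − θ_2 = 44.9816° (wrapped to (-180°,180°])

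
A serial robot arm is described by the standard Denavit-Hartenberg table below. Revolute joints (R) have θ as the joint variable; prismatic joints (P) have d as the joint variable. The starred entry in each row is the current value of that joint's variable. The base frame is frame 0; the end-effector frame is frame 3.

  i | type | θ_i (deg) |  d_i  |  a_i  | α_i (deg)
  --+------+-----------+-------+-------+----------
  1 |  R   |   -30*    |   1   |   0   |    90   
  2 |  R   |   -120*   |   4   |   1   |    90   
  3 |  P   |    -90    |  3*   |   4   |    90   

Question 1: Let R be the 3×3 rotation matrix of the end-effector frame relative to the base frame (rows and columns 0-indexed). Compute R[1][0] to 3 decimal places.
End-effector x-axis (col 0 of R) = (0.5000,0.8660,-0.0000)
R[1][0] = 0.8660

0.866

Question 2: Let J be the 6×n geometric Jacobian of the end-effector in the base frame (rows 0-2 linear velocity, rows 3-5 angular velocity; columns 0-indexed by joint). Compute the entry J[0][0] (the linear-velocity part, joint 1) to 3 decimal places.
-1.549

axis z_0 = ẑ; lever o_n−o_0 = (-2.6830,1.5490,1.6340)
cross product → J_v[:, 0] = (-1.5490,-2.6830,0.0000)
J_ω[:, 0] = z_0
entry J[0][0] = -1.5490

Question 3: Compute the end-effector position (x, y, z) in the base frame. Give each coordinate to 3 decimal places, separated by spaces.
after link 1: o_1 = (0.0000, 0.0000, 1.0000)
after link 2: o_2 = (-2.4330, -3.2141, 0.1340)
after link 3: o_3 = (-2.6830, 1.5490, 1.6340)

-2.683 1.549 1.634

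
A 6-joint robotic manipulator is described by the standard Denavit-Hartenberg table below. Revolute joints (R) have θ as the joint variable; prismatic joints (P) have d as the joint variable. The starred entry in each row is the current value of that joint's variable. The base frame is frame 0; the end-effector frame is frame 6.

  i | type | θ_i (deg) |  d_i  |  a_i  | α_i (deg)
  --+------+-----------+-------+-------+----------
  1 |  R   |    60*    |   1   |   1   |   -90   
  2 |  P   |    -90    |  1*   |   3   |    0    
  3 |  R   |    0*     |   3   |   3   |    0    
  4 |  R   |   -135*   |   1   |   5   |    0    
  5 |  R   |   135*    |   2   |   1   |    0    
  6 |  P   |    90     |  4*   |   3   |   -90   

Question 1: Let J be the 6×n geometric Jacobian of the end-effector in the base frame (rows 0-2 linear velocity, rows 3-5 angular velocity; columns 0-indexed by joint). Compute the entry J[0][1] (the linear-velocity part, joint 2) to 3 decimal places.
-0.866

prismatic axis z_1 = (-0.8660,0.5000,0.0000)
J_v[:, 1] = z_1; J_ω[:, 1] = (0,0,0)
entry J[0][1] = -0.8660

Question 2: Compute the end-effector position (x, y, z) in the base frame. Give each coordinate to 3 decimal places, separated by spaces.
after link 1: o_1 = (0.5000, 0.8660, 1.0000)
after link 2: o_2 = (-0.3660, 1.3660, 4.0000)
after link 3: o_3 = (-2.9641, 2.8660, 7.0000)
after link 4: o_4 = (-5.5979, 0.3042, 3.4645)
after link 5: o_5 = (-7.3299, 1.3042, 4.4645)
after link 6: o_6 = (-9.2940, 5.9022, 4.4645)

-9.294 5.902 4.464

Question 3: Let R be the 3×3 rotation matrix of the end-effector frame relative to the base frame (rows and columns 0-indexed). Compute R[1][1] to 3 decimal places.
-0.500

End-effector y-axis (col 1 of R) = (0.8660,-0.5000,-0.0000)
R[1][1] = -0.5000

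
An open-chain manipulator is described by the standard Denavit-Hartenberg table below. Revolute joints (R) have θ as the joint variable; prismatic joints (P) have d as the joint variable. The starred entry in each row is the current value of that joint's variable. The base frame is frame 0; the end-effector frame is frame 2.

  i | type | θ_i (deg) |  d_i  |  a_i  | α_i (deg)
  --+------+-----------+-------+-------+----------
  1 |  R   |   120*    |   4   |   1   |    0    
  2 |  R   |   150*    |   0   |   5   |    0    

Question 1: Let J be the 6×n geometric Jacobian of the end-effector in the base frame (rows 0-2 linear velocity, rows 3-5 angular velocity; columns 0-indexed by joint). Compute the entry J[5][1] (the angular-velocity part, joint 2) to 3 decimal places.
axis z_1 = (0.0000,0.0000,1.0000); lever o_n−o_1 = (-0.0000,-5.0000,0.0000)
cross product → J_v[:, 1] = (5.0000,-0.0000,0.0000)
J_ω[:, 1] = z_1
entry J[5][1] = 1.0000

1.000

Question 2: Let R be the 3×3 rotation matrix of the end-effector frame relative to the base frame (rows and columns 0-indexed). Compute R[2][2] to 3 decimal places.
1.000

End-effector z-axis (col 2 of R) = (0.0000,0.0000,1.0000)
R[2][2] = 1.0000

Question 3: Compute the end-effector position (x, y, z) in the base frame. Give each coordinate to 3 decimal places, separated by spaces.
-0.500 -4.134 4.000

after link 1: o_1 = (-0.5000, 0.8660, 4.0000)
after link 2: o_2 = (-0.5000, -4.1340, 4.0000)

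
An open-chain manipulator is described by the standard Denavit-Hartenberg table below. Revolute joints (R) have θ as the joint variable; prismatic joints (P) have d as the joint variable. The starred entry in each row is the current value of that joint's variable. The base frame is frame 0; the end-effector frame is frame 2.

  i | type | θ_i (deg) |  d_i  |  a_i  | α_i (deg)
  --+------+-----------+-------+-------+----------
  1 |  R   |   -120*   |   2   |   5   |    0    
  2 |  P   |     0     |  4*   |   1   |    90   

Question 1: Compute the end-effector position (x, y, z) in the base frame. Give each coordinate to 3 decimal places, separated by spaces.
after link 1: o_1 = (-2.5000, -4.3301, 2.0000)
after link 2: o_2 = (-3.0000, -5.1962, 6.0000)

-3.000 -5.196 6.000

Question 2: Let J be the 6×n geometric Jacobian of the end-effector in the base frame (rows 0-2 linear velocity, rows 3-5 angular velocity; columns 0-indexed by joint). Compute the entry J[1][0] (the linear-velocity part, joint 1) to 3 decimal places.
-3.000

axis z_0 = ẑ; lever o_n−o_0 = (-3.0000,-5.1962,6.0000)
cross product → J_v[:, 0] = (5.1962,-3.0000,0.0000)
J_ω[:, 0] = z_0
entry J[1][0] = -3.0000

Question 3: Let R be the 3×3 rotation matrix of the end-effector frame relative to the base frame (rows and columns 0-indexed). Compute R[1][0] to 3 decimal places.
End-effector x-axis (col 0 of R) = (-0.5000,-0.8660,0.0000)
R[1][0] = -0.8660

-0.866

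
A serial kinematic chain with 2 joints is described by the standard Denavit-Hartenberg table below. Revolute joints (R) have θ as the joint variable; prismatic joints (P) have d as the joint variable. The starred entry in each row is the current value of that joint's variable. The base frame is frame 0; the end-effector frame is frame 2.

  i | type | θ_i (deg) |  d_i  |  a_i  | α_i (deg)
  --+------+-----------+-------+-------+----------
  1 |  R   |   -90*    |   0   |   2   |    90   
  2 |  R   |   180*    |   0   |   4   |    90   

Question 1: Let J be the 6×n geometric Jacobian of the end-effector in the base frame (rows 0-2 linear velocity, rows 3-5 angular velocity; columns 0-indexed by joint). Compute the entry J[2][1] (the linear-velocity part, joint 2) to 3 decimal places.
axis z_1 = (-1.0000,-0.0000,0.0000); lever o_n−o_1 = (-0.0000,4.0000,0.0000)
cross product → J_v[:, 1] = (-0.0000,0.0000,-4.0000)
J_ω[:, 1] = z_1
entry J[2][1] = -4.0000

-4.000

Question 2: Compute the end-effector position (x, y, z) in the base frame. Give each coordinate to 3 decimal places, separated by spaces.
after link 1: o_1 = (0.0000, -2.0000, 0.0000)
after link 2: o_2 = (-0.0000, 2.0000, 0.0000)

-0.000 2.000 0.000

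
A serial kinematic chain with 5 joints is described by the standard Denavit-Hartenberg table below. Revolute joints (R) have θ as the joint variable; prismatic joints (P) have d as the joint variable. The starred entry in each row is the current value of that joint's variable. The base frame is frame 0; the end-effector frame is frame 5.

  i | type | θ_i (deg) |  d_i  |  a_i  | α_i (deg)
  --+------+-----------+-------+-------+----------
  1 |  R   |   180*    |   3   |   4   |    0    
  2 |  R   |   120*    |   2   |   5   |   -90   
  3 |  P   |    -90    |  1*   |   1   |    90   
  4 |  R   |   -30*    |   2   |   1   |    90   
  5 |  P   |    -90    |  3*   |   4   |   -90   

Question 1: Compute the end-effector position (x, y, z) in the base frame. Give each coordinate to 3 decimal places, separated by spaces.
-2.317 -7.111 5.366

after link 1: o_1 = (-4.0000, 0.0000, 3.0000)
after link 2: o_2 = (-1.5000, -4.3301, 5.0000)
after link 3: o_3 = (-0.6340, -3.8301, 6.0000)
after link 4: o_4 = (-2.0670, -2.3481, 6.8660)
after link 5: o_5 = (-2.3170, -7.1112, 5.3660)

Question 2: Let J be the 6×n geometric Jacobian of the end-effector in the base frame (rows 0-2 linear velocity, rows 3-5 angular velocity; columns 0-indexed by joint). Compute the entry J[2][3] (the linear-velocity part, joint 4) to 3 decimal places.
axis z_3 = (-0.5000,0.8660,0.0000); lever o_n−o_3 = (-1.6830,-3.2811,-0.6340)
cross product → J_v[:, 3] = (-0.5490,-0.3170,3.0981)
J_ω[:, 3] = z_3
entry J[2][3] = 3.0981

3.098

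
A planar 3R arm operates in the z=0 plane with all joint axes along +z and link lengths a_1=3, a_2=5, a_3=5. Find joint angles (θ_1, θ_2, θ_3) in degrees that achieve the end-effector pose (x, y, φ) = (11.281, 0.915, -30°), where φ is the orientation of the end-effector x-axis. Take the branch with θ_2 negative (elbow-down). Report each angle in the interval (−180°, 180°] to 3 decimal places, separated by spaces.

45.007 -30.015 -44.992

wrist centre = target − a_3·(cos φ, sin φ) = (6.9509, 3.4150)
cos θ_2 = (59.9769−3²−5²)/(2·3·5) = 0.8659; θ_2 = -30.0149° (elbow-down)
β = atan2(3.4150,6.9509) = 26.1651°; ψ = atan2(-2.5011,7.3295) = -18.8418°
θ_1 = β − ψ = 45.0069°
θ_3 = φ − θ_1 − θ_2 = -44.9920° (wrapped to (-180°,180°])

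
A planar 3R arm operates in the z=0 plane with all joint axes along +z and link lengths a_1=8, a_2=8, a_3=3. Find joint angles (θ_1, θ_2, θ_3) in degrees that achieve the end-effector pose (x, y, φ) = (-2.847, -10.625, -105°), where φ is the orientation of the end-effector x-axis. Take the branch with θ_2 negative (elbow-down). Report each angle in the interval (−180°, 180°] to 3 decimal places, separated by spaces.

wrist centre = target − a_3·(cos φ, sin φ) = (-2.0705, -7.7272)
cos θ_2 = (63.9971−8²−8²)/(2·8·8) = -0.5000; θ_2 = -120.0015° (elbow-down)
β = atan2(-7.7272,-2.0705) = -105.0003°; ψ = atan2(-6.9281,3.9998) = -60.0007°
θ_1 = β − ψ = -44.9995°
θ_3 = φ − θ_1 − θ_2 = 60.0010° (wrapped to (-180°,180°])

-45.000 -120.001 60.001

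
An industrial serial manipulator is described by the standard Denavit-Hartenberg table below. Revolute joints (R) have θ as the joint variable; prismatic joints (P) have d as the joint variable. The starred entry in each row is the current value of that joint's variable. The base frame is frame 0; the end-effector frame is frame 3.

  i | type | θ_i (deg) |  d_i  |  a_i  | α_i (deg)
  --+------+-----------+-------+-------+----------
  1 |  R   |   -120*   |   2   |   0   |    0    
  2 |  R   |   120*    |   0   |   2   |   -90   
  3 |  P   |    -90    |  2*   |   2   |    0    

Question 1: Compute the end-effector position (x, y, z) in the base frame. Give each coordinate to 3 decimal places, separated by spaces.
2.000 2.000 4.000

after link 1: o_1 = (0.0000, 0.0000, 2.0000)
after link 2: o_2 = (2.0000, 0.0000, 2.0000)
after link 3: o_3 = (2.0000, 2.0000, 4.0000)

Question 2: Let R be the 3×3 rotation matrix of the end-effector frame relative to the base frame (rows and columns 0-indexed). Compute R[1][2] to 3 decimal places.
1.000

End-effector z-axis (col 2 of R) = (0.0000,1.0000,0.0000)
R[1][2] = 1.0000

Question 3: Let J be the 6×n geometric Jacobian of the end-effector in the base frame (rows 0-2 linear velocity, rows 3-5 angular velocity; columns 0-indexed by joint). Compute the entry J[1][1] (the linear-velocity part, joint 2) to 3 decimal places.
2.000

axis z_1 = (0.0000,0.0000,1.0000); lever o_n−o_1 = (2.0000,2.0000,2.0000)
cross product → J_v[:, 1] = (-2.0000,2.0000,0.0000)
J_ω[:, 1] = z_1
entry J[1][1] = 2.0000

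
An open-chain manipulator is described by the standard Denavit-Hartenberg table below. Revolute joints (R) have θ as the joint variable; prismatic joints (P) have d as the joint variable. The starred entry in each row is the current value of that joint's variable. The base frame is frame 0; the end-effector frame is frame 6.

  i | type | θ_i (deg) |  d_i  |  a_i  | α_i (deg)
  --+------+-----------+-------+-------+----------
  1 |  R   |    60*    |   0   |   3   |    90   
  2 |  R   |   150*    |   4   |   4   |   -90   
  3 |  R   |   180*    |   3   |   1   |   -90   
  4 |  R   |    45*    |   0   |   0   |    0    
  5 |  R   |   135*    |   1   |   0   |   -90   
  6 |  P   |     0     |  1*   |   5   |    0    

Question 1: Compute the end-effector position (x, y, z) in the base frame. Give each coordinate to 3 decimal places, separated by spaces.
1.366 -7.634 0.536

after link 1: o_1 = (1.5000, 2.5981, 0.0000)
after link 2: o_2 = (3.2321, -2.4019, 2.0000)
after link 3: o_3 = (2.9151, -2.9510, -1.0981)
after link 4: o_4 = (2.9151, -2.9510, -1.0981)
after link 5: o_5 = (3.7811, -3.4510, -1.0981)
after link 6: o_6 = (1.3660, -7.6340, 0.5359)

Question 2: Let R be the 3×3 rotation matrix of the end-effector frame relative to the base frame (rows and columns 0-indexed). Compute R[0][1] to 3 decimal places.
-0.866

End-effector y-axis (col 1 of R) = (-0.8660,0.5000,-0.0000)
R[0][1] = -0.8660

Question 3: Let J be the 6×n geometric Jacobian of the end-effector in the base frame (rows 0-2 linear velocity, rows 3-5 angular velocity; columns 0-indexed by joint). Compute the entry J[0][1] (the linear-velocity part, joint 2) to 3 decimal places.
-0.268

axis z_1 = (0.8660,-0.5000,0.0000); lever o_n−o_1 = (-0.1340,-10.2321,0.5359)
cross product → J_v[:, 1] = (-0.2679,-0.4641,-8.9282)
J_ω[:, 1] = z_1
entry J[0][1] = -0.2679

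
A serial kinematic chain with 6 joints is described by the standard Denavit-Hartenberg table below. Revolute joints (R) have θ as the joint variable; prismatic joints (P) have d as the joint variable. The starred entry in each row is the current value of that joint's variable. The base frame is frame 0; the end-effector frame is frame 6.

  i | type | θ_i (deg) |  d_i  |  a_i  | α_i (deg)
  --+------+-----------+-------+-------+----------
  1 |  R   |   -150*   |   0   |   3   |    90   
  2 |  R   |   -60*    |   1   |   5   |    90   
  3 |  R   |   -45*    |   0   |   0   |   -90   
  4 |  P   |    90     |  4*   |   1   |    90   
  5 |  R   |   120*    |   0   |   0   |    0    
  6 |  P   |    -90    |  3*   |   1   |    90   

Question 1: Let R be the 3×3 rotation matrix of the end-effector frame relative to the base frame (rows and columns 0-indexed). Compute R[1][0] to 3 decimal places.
End-effector x-axis (col 0 of R) = (-0.9794,-0.1572,0.1268)
R[1][0] = -0.1572

-0.157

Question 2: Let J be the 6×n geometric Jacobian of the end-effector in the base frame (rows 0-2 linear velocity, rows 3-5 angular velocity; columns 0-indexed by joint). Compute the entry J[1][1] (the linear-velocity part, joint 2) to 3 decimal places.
-3.995

axis z_1 = (-0.5000,0.8660,0.0000); lever o_n−o_1 = (-6.8913,-1.5993,-7.9899)
cross product → J_v[:, 1] = (-6.9195,-3.9950,6.7677)
J_ω[:, 1] = z_1
entry J[1][1] = -3.9950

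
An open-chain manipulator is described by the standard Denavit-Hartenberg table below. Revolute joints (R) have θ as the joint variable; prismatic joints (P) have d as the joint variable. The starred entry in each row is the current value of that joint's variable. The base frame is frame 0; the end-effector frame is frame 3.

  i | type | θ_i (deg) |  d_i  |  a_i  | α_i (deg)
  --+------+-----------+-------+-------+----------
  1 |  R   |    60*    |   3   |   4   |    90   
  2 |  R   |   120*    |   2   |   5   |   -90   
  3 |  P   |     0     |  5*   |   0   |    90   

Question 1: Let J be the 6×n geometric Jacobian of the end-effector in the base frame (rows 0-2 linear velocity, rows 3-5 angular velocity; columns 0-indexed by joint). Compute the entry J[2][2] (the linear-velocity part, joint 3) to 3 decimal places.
-0.500

prismatic axis z_2 = (-0.4330,-0.7500,-0.5000)
J_v[:, 2] = z_2; J_ω[:, 2] = (0,0,0)
entry J[2][2] = -0.5000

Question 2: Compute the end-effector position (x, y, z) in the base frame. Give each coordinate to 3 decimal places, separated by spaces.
after link 1: o_1 = (2.0000, 3.4641, 3.0000)
after link 2: o_2 = (2.4821, 0.2990, 7.3301)
after link 3: o_3 = (0.3170, -3.4510, 4.8301)

0.317 -3.451 4.830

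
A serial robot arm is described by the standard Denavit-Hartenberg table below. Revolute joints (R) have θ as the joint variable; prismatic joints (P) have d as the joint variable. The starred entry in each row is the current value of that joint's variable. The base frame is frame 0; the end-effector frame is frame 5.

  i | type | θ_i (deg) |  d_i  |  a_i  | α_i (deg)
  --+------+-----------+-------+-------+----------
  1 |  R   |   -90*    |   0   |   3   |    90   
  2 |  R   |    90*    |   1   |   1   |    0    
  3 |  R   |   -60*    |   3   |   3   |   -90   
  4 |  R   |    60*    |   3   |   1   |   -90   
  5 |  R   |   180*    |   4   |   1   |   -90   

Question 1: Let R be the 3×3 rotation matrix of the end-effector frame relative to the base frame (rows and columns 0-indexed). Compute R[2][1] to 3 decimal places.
0.433

End-effector y-axis (col 1 of R) = (-0.5000,-0.7500,0.4330)
R[2][1] = 0.4330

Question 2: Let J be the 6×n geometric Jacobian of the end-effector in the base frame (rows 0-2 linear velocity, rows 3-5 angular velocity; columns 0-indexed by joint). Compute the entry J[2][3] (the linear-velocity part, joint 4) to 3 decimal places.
axis z_3 = (-0.0000,0.5000,0.8660); lever o_n−o_3 = (2.0000,4.5000,0.8660)
cross product → J_v[:, 3] = (-3.4641,1.7321,-1.0000)
J_ω[:, 3] = z_3
entry J[2][3] = -1.0000

-1.000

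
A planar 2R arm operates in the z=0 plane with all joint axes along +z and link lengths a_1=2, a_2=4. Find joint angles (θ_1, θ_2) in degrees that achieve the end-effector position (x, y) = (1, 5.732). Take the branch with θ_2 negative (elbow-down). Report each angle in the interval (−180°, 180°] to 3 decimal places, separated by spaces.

cos θ_2 = (33.8558−2²−4²)/(2·2·4) = 0.8660; θ_2 = -30.0042° (elbow-down)
β = atan2(5.7320,1.0000) = 80.1038°; ψ = atan2(-2.0003,5.4640) = -20.1067°
θ_1 = β − ψ = 100.2106°

100.211 -30.004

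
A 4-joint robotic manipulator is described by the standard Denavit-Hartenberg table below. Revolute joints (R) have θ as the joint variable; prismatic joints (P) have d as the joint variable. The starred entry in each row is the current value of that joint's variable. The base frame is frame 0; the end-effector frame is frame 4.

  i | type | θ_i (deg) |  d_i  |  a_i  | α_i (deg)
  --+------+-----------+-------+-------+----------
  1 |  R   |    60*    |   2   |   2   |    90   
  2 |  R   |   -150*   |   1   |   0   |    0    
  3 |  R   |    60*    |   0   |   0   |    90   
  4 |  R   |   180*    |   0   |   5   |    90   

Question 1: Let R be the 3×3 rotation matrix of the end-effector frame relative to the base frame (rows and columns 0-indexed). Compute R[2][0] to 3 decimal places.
1.000

End-effector x-axis (col 0 of R) = (0.0000,0.0000,1.0000)
R[2][0] = 1.0000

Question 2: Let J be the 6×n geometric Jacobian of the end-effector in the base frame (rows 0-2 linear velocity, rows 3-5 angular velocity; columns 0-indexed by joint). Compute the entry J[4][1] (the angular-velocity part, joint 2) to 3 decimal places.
axis z_1 = (0.8660,-0.5000,0.0000); lever o_n−o_1 = (0.8660,-0.5000,5.0000)
cross product → J_v[:, 1] = (-2.5000,-4.3301,0.0000)
J_ω[:, 1] = z_1
entry J[4][1] = -0.5000

-0.500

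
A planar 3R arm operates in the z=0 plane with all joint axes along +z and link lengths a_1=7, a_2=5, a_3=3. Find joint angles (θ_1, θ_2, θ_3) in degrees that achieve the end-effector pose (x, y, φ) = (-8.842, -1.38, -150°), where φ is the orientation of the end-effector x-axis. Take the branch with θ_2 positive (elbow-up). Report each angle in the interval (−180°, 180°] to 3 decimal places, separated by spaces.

135.001 119.999 -45.000

wrist centre = target − a_3·(cos φ, sin φ) = (-6.2439, 0.1200)
cos θ_2 = (39.0010−7²−5²)/(2·7·5) = -0.5000; θ_2 = 119.9991° (elbow-up)
β = atan2(0.1200,-6.2439) = 178.8990°; ψ = atan2(4.3302,4.5001) = 43.8977°
θ_1 = β − ψ = 135.0013°
θ_3 = φ − θ_1 − θ_2 = -45.0003° (wrapped to (-180°,180°])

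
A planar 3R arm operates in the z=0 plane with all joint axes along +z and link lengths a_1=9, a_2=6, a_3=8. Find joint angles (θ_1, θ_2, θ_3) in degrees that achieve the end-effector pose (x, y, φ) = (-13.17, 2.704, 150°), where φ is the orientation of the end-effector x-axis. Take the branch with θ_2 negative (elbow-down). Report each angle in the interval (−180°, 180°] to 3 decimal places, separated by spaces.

-126.543 -134.995 51.538

wrist centre = target − a_3·(cos φ, sin φ) = (-6.2418, -1.2960)
cos θ_2 = (40.6396−9²−6²)/(2·9·6) = -0.7070; θ_2 = -134.9946° (elbow-down)
β = atan2(-1.2960,-6.2418) = -168.2702°; ψ = atan2(-4.2430,4.7578) = -41.7271°
θ_1 = β − ψ = -126.5431°
θ_3 = φ − θ_1 − θ_2 = 51.5378° (wrapped to (-180°,180°])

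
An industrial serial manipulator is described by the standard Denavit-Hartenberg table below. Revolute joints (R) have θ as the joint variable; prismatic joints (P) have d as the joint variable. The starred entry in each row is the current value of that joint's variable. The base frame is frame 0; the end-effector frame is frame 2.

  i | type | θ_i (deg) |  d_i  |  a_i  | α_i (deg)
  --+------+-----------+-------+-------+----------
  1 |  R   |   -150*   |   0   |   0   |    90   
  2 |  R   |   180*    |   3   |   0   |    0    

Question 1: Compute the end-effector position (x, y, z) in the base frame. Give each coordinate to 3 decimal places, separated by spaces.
after link 1: o_1 = (0.0000, 0.0000, 0.0000)
after link 2: o_2 = (-1.5000, 2.5981, 0.0000)

-1.500 2.598 0.000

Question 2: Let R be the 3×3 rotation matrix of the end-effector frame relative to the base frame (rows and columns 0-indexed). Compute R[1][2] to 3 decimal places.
End-effector z-axis (col 2 of R) = (-0.5000,0.8660,0.0000)
R[1][2] = 0.8660

0.866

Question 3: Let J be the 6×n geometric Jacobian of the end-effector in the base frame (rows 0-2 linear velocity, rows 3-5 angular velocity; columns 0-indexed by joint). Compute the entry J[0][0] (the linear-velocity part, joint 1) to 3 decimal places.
-2.598

axis z_0 = ẑ; lever o_n−o_0 = (-1.5000,2.5981,0.0000)
cross product → J_v[:, 0] = (-2.5981,-1.5000,0.0000)
J_ω[:, 0] = z_0
entry J[0][0] = -2.5981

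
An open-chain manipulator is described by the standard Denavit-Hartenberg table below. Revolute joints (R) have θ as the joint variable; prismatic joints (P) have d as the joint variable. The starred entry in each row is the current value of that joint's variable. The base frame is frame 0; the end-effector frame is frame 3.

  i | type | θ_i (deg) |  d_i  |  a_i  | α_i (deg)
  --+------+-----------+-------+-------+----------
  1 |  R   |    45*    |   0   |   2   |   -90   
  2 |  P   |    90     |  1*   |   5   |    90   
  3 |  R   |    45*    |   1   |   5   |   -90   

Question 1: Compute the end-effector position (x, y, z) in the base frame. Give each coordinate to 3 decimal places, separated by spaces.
-1.086 5.328 -8.536

after link 1: o_1 = (1.4142, 1.4142, 0.0000)
after link 2: o_2 = (0.7071, 2.1213, -5.0000)
after link 3: o_3 = (-1.0858, 5.3284, -8.5355)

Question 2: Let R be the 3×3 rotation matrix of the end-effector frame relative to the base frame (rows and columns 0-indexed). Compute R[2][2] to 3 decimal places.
End-effector z-axis (col 2 of R) = (-0.5000,0.5000,0.7071)
R[2][2] = 0.7071

0.707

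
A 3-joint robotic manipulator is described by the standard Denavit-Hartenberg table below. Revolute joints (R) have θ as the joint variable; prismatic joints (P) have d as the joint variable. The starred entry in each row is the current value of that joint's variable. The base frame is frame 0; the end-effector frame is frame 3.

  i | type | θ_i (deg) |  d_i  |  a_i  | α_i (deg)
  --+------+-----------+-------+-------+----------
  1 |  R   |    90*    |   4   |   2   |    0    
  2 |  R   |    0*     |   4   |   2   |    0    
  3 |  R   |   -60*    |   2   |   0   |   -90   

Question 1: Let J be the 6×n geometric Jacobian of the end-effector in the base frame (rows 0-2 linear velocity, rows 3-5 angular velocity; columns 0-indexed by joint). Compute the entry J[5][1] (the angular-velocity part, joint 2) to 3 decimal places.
axis z_1 = (0.0000,0.0000,1.0000); lever o_n−o_1 = (0.0000,2.0000,6.0000)
cross product → J_v[:, 1] = (-2.0000,0.0000,0.0000)
J_ω[:, 1] = z_1
entry J[5][1] = 1.0000

1.000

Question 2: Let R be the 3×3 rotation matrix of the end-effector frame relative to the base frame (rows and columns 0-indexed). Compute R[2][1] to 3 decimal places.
-1.000

End-effector y-axis (col 1 of R) = (-0.0000,0.0000,-1.0000)
R[2][1] = -1.0000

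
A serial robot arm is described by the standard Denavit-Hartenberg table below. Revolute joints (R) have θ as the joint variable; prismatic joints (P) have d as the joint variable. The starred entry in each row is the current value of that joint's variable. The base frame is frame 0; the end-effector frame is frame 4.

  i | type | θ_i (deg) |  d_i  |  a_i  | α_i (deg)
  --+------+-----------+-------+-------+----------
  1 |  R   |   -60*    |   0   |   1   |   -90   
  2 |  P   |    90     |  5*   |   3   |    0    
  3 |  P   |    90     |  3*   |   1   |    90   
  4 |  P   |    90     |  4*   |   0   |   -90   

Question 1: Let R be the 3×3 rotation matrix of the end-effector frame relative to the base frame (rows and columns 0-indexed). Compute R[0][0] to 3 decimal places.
End-effector x-axis (col 0 of R) = (0.8660,0.5000,0.0000)
R[0][0] = 0.8660

0.866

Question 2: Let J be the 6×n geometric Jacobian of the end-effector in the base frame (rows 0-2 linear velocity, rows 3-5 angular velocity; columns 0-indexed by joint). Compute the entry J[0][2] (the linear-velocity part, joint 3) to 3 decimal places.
0.866

prismatic axis z_2 = (0.8660,0.5000,0.0000)
J_v[:, 2] = z_2; J_ω[:, 2] = (0,0,0)
entry J[0][2] = 0.8660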